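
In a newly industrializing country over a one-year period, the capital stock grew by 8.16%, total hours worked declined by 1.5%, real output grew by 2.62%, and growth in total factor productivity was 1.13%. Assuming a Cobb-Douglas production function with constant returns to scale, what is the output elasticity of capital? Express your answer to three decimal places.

α = 0.310

gY = gA + α·gK + (1−α)·gL, so gY − gA − gL = α(gK − gL).
2.62 − 1.13 + 1.5 = α × (8.16 − (-1.5)).
2.99 = 9.66 α, so α = 0.30952.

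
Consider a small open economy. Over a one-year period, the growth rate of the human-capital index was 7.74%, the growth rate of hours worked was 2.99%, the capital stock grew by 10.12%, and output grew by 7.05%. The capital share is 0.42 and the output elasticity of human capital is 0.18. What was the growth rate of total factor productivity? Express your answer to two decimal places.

0.21%

Labor's share = 1 − 0.42 − 0.18 = 0.4.
The capital stock: 0.42 × 10.12 = 4.2504 pp.
The human-capital index: 0.18 × 7.74 = 1.3932 pp.
Hours worked: 0.4 × 2.99 = 1.196 pp.
TFP growth = 7.05 − 6.8396 = 0.2104%.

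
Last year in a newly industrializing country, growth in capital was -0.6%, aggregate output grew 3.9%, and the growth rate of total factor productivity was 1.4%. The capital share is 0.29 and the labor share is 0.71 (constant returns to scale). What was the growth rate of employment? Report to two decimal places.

Labor's share = 1 − 0.29 = 0.71.
gY = gA + 0.29×(-0.6) + 0.71×g.
0.71×g = 3.9 − 1.4 + 0.174 = 2.674.
g = 2.674 / 0.71 = 3.7662%.

3.77%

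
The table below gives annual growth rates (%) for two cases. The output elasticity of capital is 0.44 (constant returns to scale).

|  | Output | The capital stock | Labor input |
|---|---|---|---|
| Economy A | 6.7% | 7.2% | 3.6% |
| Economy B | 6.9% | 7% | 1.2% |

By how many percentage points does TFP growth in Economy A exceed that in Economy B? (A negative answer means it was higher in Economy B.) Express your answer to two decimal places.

-1.63 percentage points

Labor's share = 1 − 0.44 = 0.56.
Economy A: TFP = 6.7 − 3.168 − 2.016 = 1.516%.
Economy B: TFP = 6.9 − 3.08 − 0.672 = 3.148%.
Difference = 1.516 − (3.148) = -1.632 pp.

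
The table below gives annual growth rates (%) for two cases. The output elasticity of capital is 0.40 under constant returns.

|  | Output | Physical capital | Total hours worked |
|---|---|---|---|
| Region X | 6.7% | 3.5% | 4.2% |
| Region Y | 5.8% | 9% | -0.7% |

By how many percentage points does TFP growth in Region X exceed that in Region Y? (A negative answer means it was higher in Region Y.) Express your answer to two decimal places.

Labor's share = 1 − 0.4 = 0.6.
Region X: TFP = 6.7 − 1.4 − 2.52 = 2.78%.
Region Y: TFP = 5.8 − 3.6 + 0.42 = 2.62%.
Difference = 2.78 − (2.62) = 0.16 pp.

0.16 percentage points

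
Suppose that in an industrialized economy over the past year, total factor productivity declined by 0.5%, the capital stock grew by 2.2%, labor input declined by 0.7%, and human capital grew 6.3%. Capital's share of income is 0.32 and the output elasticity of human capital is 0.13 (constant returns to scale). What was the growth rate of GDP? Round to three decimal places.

Labor's share = 1 − 0.32 − 0.13 = 0.55.
The capital stock: 0.32 × 2.2 = 0.704 pp.
Human capital: 0.13 × 6.3 = 0.819 pp.
Labor input: 0.55 × (-0.7) = -0.385 pp.
Output growth = -0.5 + 1.138 = 0.638%.

GDP grew 0.638%.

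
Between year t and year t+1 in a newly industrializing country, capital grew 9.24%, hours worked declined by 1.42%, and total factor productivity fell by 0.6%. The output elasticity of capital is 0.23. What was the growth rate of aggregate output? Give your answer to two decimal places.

Labor's share = 1 − 0.23 = 0.77.
Capital: 0.23 × 9.24 = 2.1252 pp.
Hours worked: 0.77 × (-1.42) = -1.0934 pp.
Output growth = -0.6 + 1.0318 = 0.4318%.

Aggregate output grew 0.43%.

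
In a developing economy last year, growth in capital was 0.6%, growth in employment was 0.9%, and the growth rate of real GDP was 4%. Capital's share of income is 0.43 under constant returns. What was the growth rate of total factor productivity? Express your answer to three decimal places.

Labor's share = 1 − 0.43 = 0.57.
Capital: 0.43 × 0.6 = 0.258 pp.
Employment: 0.57 × 0.9 = 0.513 pp.
TFP growth = 4 − 0.771 = 3.229%.

3.229%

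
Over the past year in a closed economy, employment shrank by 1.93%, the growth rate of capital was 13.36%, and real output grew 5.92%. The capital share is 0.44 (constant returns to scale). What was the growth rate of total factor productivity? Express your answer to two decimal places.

Labor's share = 1 − 0.44 = 0.56.
Capital: 0.44 × 13.36 = 5.8784 pp.
Employment: 0.56 × (-1.93) = -1.0808 pp.
TFP growth = 5.92 − 4.7976 = 1.1224%.

Total factor productivity grew 1.12%.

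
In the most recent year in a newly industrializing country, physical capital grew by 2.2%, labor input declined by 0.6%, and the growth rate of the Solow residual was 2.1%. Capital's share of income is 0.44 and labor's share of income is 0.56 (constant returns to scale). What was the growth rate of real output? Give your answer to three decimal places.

Labor's share = 1 − 0.44 = 0.56.
Physical capital: 0.44 × 2.2 = 0.968 pp.
Labor input: 0.56 × (-0.6) = -0.336 pp.
Output growth = 2.1 + 0.632 = 2.732%.

2.732%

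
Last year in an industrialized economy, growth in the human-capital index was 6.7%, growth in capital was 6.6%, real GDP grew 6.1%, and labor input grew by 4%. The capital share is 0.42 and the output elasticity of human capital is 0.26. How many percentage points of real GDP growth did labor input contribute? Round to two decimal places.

1.28 pp

Labor's share = 1 − 0.42 − 0.26 = 0.32.
Contribution = share × growth = 0.32 × 4 = 1.28 pp.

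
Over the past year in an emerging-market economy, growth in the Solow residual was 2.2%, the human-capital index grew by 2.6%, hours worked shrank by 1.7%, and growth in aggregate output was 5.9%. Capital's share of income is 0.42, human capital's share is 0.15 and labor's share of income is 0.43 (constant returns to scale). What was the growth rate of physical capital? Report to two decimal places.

Physical capital growth was 9.62%.

Labor's share = 1 − 0.42 − 0.15 = 0.43.
gY = gA + 0.15×2.6 + 0.43×(-1.7) + 0.42×g.
0.42×g = 5.9 − 2.2 + 0.341 = 4.041.
g = 4.041 / 0.42 = 9.6214%.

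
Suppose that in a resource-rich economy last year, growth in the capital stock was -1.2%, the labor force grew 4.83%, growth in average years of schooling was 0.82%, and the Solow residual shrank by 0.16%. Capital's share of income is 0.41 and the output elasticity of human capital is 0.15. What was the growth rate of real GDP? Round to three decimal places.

Labor's share = 1 − 0.41 − 0.15 = 0.44.
The capital stock: 0.41 × (-1.2) = -0.492 pp.
Average years of schooling: 0.15 × 0.82 = 0.123 pp.
The labor force: 0.44 × 4.83 = 2.1252 pp.
Output growth = -0.16 + 1.7562 = 1.5962%.

Real GDP grew 1.596%.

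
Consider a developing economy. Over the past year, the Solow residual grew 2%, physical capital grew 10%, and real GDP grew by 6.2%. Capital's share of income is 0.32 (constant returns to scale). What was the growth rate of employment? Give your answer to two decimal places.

Labor's share = 1 − 0.32 = 0.68.
gY = gA + 0.32×10 + 0.68×g.
0.68×g = 6.2 − 2 − 3.2 = 1.
g = 1 / 0.68 = 1.4706%.

1.47%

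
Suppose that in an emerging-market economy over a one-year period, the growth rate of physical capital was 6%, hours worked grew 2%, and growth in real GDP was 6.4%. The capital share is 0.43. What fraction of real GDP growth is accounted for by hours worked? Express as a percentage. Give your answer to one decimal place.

Labor's share = 1 − 0.43 = 0.57.
Hours worked contributed 0.57 × 2 = 1.14 pp.
Share of growth = 1.14 / 6.4 × 100 = 17.813%.

Hours worked accounted for 17.8% of growth.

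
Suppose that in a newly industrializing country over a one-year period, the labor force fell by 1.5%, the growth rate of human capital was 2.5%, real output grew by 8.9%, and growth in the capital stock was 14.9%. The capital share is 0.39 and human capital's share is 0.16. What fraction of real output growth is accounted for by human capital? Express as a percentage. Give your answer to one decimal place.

4.5%

Human capital contributed 0.16 × 2.5 = 0.4 pp.
Share of growth = 0.4 / 8.9 × 100 = 4.494%.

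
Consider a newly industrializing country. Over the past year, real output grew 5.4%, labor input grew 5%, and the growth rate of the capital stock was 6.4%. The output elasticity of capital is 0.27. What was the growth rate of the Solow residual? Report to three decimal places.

Labor's share = 1 − 0.27 = 0.73.
The capital stock: 0.27 × 6.4 = 1.728 pp.
Labor input: 0.73 × 5 = 3.65 pp.
TFP growth = 5.4 − 5.378 = 0.022%.

0.022%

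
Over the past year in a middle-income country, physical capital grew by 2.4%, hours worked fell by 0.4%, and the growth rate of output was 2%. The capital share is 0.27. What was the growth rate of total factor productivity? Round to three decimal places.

Labor's share = 1 − 0.27 = 0.73.
Physical capital: 0.27 × 2.4 = 0.648 pp.
Hours worked: 0.73 × (-0.4) = -0.292 pp.
TFP growth = 2 − 0.356 = 1.644%.

1.644%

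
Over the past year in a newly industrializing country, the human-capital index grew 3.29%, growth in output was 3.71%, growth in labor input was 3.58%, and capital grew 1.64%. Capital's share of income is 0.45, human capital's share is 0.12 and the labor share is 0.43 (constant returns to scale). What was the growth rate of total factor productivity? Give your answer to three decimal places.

1.038%

Labor's share = 1 − 0.45 − 0.12 = 0.43.
Capital: 0.45 × 1.64 = 0.738 pp.
The human-capital index: 0.12 × 3.29 = 0.3948 pp.
Labor input: 0.43 × 3.58 = 1.5394 pp.
TFP growth = 3.71 − 2.6722 = 1.0378%.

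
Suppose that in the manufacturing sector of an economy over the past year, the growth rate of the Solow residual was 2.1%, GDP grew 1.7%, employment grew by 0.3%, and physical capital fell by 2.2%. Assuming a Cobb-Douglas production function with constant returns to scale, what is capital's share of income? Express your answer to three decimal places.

Capital's share of income is 0.280.

gY = gA + α·gK + (1−α)·gL, so gY − gA − gL = α(gK − gL).
1.7 − 2.1 − 0.3 = α × (-2.2 − 0.3).
-0.7 = -2.5 α, so α = 0.28.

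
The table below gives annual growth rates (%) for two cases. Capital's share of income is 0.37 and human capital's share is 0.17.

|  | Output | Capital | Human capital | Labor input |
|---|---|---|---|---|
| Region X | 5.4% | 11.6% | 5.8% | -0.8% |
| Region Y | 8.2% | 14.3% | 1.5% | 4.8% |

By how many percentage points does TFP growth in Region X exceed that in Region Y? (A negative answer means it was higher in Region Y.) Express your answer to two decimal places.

0.04 percentage points

Labor's share = 1 − 0.37 − 0.17 = 0.46.
Region X: TFP = 5.4 − 4.292 − 0.986 + 0.368 = 0.49%.
Region Y: TFP = 8.2 − 5.291 − 0.255 − 2.208 = 0.446%.
Difference = 0.49 − (0.446) = 0.044 pp.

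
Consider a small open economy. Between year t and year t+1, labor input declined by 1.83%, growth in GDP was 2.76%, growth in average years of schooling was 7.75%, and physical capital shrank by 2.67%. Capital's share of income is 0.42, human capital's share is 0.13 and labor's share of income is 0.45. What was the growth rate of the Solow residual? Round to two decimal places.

Labor's share = 1 − 0.42 − 0.13 = 0.45.
Physical capital: 0.42 × (-2.67) = -1.1214 pp.
Average years of schooling: 0.13 × 7.75 = 1.0075 pp.
Labor input: 0.45 × (-1.83) = -0.8235 pp.
TFP growth = 2.76 + 0.9374 = 3.6974%.

3.70%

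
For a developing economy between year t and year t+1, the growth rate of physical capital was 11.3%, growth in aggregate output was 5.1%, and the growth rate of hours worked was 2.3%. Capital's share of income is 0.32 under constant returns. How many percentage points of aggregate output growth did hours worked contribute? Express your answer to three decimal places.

1.564 pp

Labor's share = 1 − 0.32 = 0.68.
Contribution = share × growth = 0.68 × 2.3 = 1.564 pp.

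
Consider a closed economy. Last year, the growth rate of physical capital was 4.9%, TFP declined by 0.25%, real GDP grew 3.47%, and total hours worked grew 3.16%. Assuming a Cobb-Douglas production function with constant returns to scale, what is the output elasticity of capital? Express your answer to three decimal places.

α = 0.322

gY = gA + α·gK + (1−α)·gL, so gY − gA − gL = α(gK − gL).
3.47 + 0.25 − 3.16 = α × (4.9 − 3.16).
0.56 = 1.74 α, so α = 0.32184.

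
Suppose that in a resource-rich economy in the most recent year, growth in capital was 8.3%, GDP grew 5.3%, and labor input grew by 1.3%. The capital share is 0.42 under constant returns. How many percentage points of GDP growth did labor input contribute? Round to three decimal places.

Labor's share = 1 − 0.42 = 0.58.
Contribution = share × growth = 0.58 × 1.3 = 0.754 pp.

0.754 percentage points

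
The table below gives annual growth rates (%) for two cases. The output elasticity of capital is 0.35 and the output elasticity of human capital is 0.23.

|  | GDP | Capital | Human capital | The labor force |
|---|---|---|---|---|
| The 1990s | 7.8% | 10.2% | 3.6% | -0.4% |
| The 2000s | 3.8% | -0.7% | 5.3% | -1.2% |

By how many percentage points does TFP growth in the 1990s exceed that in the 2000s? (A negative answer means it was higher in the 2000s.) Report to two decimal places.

Labor's share = 1 − 0.35 − 0.23 = 0.42.
The 1990s: TFP = 7.8 − 3.57 − 0.828 + 0.168 = 3.57%.
The 2000s: TFP = 3.8 + 0.245 − 1.219 + 0.504 = 3.33%.
Difference = 3.57 − (3.33) = 0.24 pp.

0.24 percentage points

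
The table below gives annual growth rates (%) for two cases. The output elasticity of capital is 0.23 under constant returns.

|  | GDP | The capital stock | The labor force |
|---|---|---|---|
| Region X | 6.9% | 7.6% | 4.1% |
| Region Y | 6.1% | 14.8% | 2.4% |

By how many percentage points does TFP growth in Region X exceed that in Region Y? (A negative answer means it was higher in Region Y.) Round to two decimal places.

1.15 percentage points

Labor's share = 1 − 0.23 = 0.77.
Region X: TFP = 6.9 − 1.748 − 3.157 = 1.995%.
Region Y: TFP = 6.1 − 3.404 − 1.848 = 0.848%.
Difference = 1.995 − (0.848) = 1.147 pp.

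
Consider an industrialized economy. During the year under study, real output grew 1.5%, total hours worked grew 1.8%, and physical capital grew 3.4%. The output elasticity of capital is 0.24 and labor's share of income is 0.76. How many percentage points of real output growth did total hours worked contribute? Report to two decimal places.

Labor's share = 1 − 0.24 = 0.76.
Contribution = share × growth = 0.76 × 1.8 = 1.368 pp.

1.37 percentage points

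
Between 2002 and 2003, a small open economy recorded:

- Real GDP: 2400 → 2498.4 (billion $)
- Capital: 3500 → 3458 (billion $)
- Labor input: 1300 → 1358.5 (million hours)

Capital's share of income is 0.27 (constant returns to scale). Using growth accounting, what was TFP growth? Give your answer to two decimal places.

Real GDP growth = (2498.4 − 2400) / 2400 = 4.1%.
Capital growth = (3458 − 3500) / 3500 = -1.2%.
Labor input growth = (1358.5 − 1300) / 1300 = 4.5%.
Labor's share = 1 − 0.27 = 0.73.
Capital: 0.27 × (-1.2) = -0.324 pp.
Labor input: 0.73 × 4.5 = 3.285 pp.
TFP growth = 4.1 − 2.961 = 1.139%.

TFP growth was 1.14%.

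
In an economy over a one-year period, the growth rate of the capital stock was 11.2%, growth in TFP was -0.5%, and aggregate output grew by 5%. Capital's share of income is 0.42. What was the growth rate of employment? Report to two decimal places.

Labor's share = 1 − 0.42 = 0.58.
gY = gA + 0.42×11.2 + 0.58×g.
0.58×g = 5 + 0.5 − 4.704 = 0.796.
g = 0.796 / 0.58 = 1.3724%.

1.37%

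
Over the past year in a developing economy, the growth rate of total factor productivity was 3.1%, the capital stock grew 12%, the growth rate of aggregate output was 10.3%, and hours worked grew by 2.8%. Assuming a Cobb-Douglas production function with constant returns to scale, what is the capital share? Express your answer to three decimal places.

The capital share is 0.478.

gY = gA + α·gK + (1−α)·gL, so gY − gA − gL = α(gK − gL).
10.3 − 3.1 − 2.8 = α × (12 − 2.8).
4.4 = 9.2 α, so α = 0.47826.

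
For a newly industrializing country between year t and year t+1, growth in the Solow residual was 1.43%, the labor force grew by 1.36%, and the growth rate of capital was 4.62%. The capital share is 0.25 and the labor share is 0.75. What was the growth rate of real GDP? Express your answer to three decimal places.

Real GDP growth was 3.605%.

Labor's share = 1 − 0.25 = 0.75.
Capital: 0.25 × 4.62 = 1.155 pp.
The labor force: 0.75 × 1.36 = 1.02 pp.
Output growth = 1.43 + 2.175 = 3.605%.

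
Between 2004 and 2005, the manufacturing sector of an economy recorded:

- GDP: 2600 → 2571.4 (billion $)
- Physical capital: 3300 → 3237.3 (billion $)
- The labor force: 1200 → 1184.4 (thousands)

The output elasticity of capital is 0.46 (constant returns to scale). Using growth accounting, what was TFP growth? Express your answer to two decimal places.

TFP grew 0.48%.

GDP growth = (2571.4 − 2600) / 2600 = -1.1%.
Physical capital growth = (3237.3 − 3300) / 3300 = -1.9%.
The labor force growth = (1184.4 − 1200) / 1200 = -1.3%.
Labor's share = 1 − 0.46 = 0.54.
Physical capital: 0.46 × (-1.9) = -0.874 pp.
The labor force: 0.54 × (-1.3) = -0.702 pp.
TFP growth = -1.1 + 1.576 = 0.476%.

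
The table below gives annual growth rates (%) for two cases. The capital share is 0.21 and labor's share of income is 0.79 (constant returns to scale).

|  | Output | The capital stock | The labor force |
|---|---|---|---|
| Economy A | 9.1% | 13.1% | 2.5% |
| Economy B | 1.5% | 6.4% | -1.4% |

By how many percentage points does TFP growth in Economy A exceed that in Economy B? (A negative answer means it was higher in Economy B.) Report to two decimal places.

3.11 percentage points

Labor's share = 1 − 0.21 = 0.79.
Economy A: TFP = 9.1 − 2.751 − 1.975 = 4.374%.
Economy B: TFP = 1.5 − 1.344 + 1.106 = 1.262%.
Difference = 4.374 − (1.262) = 3.112 pp.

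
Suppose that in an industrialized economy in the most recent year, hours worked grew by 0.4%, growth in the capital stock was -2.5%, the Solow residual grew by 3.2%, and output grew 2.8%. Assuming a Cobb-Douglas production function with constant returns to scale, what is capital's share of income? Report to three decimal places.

0.276

gY = gA + α·gK + (1−α)·gL, so gY − gA − gL = α(gK − gL).
2.8 − 3.2 − 0.4 = α × (-2.5 − 0.4).
-0.8 = -2.9 α, so α = 0.27586.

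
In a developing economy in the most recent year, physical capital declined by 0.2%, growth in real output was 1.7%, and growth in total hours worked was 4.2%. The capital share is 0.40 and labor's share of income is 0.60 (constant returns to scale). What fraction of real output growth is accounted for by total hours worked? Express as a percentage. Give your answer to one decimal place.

Labor's share = 1 − 0.4 = 0.6.
Total hours worked contributed 0.6 × 4.2 = 2.52 pp.
Share of growth = 2.52 / 1.7 × 100 = 148.235%.

Total hours worked accounted for 148.2% of growth.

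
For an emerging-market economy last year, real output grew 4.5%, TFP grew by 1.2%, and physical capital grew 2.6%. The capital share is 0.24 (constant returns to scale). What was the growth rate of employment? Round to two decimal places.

Labor's share = 1 − 0.24 = 0.76.
gY = gA + 0.24×2.6 + 0.76×g.
0.76×g = 4.5 − 1.2 − 0.624 = 2.676.
g = 2.676 / 0.76 = 3.5211%.

3.52%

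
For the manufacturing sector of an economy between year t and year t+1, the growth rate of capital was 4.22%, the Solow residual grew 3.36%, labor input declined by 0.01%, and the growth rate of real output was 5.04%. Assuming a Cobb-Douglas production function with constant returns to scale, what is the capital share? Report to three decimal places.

α = 0.400

gY = gA + α·gK + (1−α)·gL, so gY − gA − gL = α(gK − gL).
5.04 − 3.36 + 0.01 = α × (4.22 − (-0.01)).
1.69 = 4.23 α, so α = 0.39953.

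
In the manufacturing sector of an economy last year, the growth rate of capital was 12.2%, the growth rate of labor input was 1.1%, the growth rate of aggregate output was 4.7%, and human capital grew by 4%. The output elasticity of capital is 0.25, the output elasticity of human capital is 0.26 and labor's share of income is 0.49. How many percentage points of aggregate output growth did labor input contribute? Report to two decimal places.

0.54 percentage points

Labor's share = 1 − 0.25 − 0.26 = 0.49.
Contribution = share × growth = 0.49 × 1.1 = 0.539 pp.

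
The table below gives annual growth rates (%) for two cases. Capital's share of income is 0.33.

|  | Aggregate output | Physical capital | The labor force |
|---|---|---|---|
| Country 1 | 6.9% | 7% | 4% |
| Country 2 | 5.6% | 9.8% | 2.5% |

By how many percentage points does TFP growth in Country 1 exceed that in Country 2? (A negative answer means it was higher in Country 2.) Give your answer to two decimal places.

Labor's share = 1 − 0.33 = 0.67.
Country 1: TFP = 6.9 − 2.31 − 2.68 = 1.91%.
Country 2: TFP = 5.6 − 3.234 − 1.675 = 0.691%.
Difference = 1.91 − (0.691) = 1.219 pp.

1.22 percentage points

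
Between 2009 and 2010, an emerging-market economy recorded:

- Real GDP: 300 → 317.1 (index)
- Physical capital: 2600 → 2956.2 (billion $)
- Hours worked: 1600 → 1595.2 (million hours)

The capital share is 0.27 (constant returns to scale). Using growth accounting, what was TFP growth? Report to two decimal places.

Real GDP growth = (317.1 − 300) / 300 = 5.7%.
Physical capital growth = (2956.2 − 2600) / 2600 = 13.7%.
Hours worked growth = (1595.2 − 1600) / 1600 = -0.3%.
Labor's share = 1 − 0.27 = 0.73.
Physical capital: 0.27 × 13.7 = 3.699 pp.
Hours worked: 0.73 × (-0.3) = -0.219 pp.
TFP growth = 5.7 − 3.48 = 2.22%.

TFP growth was 2.22%.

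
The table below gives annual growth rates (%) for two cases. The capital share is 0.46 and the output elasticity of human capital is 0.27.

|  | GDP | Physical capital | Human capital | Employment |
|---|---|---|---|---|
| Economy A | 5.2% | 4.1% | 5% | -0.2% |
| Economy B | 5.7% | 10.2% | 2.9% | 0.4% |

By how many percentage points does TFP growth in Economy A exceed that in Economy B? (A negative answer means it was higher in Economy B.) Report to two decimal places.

1.90 percentage points

Labor's share = 1 − 0.46 − 0.27 = 0.27.
Economy A: TFP = 5.2 − 1.886 − 1.35 + 0.054 = 2.018%.
Economy B: TFP = 5.7 − 4.692 − 0.783 − 0.108 = 0.117%.
Difference = 2.018 − (0.117) = 1.901 pp.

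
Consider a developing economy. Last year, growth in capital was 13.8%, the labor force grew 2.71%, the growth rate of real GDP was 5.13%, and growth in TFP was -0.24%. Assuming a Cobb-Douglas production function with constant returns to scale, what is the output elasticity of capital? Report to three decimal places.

The output elasticity of capital is 0.240.

gY = gA + α·gK + (1−α)·gL, so gY − gA − gL = α(gK − gL).
5.13 + 0.24 − 2.71 = α × (13.8 − 2.71).
2.66 = 11.09 α, so α = 0.23986.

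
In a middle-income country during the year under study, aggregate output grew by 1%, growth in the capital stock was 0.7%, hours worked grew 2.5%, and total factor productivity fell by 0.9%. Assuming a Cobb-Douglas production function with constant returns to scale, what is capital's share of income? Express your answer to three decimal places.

Capital's share of income is 0.333.

gY = gA + α·gK + (1−α)·gL, so gY − gA − gL = α(gK − gL).
1 + 0.9 − 2.5 = α × (0.7 − 2.5).
-0.6 = -1.8 α, so α = 0.33333.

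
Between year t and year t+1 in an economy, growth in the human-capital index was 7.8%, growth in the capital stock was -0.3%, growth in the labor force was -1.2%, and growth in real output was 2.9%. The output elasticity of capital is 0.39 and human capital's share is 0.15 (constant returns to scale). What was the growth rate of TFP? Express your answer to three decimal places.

Labor's share = 1 − 0.39 − 0.15 = 0.46.
The capital stock: 0.39 × (-0.3) = -0.117 pp.
The human-capital index: 0.15 × 7.8 = 1.17 pp.
The labor force: 0.46 × (-1.2) = -0.552 pp.
TFP growth = 2.9 − 0.501 = 2.399%.

2.399%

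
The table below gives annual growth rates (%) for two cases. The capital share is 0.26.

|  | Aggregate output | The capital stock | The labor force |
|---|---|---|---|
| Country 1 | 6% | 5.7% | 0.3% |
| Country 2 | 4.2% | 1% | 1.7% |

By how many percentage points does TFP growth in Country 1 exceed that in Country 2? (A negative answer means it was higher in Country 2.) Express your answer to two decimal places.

1.61 percentage points

Labor's share = 1 − 0.26 = 0.74.
Country 1: TFP = 6 − 1.482 − 0.222 = 4.296%.
Country 2: TFP = 4.2 − 0.26 − 1.258 = 2.682%.
Difference = 4.296 − (2.682) = 1.614 pp.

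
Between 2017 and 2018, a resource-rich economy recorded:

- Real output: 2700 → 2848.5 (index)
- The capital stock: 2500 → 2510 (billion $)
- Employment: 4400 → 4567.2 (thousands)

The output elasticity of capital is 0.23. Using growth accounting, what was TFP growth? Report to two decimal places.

TFP grew 2.48%.

Real output growth = (2848.5 − 2700) / 2700 = 5.5%.
The capital stock growth = (2510 − 2500) / 2500 = 0.4%.
Employment growth = (4567.2 − 4400) / 4400 = 3.8%.
Labor's share = 1 − 0.23 = 0.77.
The capital stock: 0.23 × 0.4 = 0.092 pp.
Employment: 0.77 × 3.8 = 2.926 pp.
TFP growth = 5.5 − 3.018 = 2.482%.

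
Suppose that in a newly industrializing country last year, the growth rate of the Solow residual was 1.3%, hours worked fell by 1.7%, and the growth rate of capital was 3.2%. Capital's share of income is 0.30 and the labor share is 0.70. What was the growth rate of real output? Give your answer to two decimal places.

Labor's share = 1 − 0.3 = 0.7.
Capital: 0.3 × 3.2 = 0.96 pp.
Hours worked: 0.7 × (-1.7) = -1.19 pp.
Output growth = 1.3 + (-0.23) = 1.07%.

1.07%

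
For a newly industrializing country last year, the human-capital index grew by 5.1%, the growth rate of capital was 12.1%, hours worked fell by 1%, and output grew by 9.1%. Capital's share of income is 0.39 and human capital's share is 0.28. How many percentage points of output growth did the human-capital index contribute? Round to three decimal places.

Contribution = share × growth = 0.28 × 5.1 = 1.428 pp.

1.428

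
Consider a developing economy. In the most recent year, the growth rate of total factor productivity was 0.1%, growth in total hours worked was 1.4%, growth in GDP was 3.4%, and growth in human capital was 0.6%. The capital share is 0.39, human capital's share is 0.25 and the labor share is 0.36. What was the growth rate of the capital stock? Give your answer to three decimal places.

Labor's share = 1 − 0.39 − 0.25 = 0.36.
gY = gA + 0.25×0.6 + 0.36×1.4 + 0.39×g.
0.39×g = 3.4 − 0.1 − 0.654 = 2.646.
g = 2.646 / 0.39 = 6.78462%.

The capital stock growth was 6.785%.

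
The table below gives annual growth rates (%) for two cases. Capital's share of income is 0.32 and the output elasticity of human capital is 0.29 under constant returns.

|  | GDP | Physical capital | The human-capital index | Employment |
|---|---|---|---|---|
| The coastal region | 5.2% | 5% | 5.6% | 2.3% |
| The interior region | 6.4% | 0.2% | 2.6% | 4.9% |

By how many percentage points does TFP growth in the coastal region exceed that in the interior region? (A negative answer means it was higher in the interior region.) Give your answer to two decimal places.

-2.59 percentage points

Labor's share = 1 − 0.32 − 0.29 = 0.39.
The coastal region: TFP = 5.2 − 1.6 − 1.624 − 0.897 = 1.079%.
The interior region: TFP = 6.4 − 0.064 − 0.754 − 1.911 = 3.671%.
Difference = 1.079 − (3.671) = -2.592 pp.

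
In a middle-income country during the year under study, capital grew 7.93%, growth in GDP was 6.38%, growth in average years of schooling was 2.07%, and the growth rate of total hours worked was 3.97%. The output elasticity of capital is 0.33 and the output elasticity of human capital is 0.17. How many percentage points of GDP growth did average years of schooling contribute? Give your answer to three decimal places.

Contribution = share × growth = 0.17 × 2.07 = 0.3519 pp.

0.352 pp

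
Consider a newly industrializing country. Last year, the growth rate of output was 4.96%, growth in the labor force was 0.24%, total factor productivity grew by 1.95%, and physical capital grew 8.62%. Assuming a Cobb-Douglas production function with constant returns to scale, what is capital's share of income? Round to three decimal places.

Capital's share of income is 0.331.

gY = gA + α·gK + (1−α)·gL, so gY − gA − gL = α(gK − gL).
4.96 − 1.95 − 0.24 = α × (8.62 − 0.24).
2.77 = 8.38 α, so α = 0.33055.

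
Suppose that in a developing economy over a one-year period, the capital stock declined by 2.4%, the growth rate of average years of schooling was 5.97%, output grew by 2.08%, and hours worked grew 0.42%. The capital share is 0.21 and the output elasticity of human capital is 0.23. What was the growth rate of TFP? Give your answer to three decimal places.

Labor's share = 1 − 0.21 − 0.23 = 0.56.
The capital stock: 0.21 × (-2.4) = -0.504 pp.
Average years of schooling: 0.23 × 5.97 = 1.3731 pp.
Hours worked: 0.56 × 0.42 = 0.2352 pp.
TFP growth = 2.08 − 1.1043 = 0.9757%.

0.976%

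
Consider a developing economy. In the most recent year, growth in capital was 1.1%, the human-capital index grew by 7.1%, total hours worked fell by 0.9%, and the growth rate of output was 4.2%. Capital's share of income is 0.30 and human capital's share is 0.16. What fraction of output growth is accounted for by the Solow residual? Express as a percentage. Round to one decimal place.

Labor's share = 1 − 0.3 − 0.16 = 0.54.
Capital: 0.3 × 1.1 = 0.33 pp.
The human-capital index: 0.16 × 7.1 = 1.136 pp.
Total hours worked: 0.54 × (-0.9) = -0.486 pp.
TFP growth = 4.2 − 0.98 = 3.22%.
TFP share of growth = 3.22 / 4.2 × 100 = 76.667%.

76.7%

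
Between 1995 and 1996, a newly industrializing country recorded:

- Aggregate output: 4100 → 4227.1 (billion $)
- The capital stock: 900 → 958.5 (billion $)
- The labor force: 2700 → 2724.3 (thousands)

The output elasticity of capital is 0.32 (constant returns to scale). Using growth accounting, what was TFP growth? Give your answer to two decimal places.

Aggregate output growth = (4227.1 − 4100) / 4100 = 3.1%.
The capital stock growth = (958.5 − 900) / 900 = 6.5%.
The labor force growth = (2724.3 − 2700) / 2700 = 0.9%.
Labor's share = 1 − 0.32 = 0.68.
The capital stock: 0.32 × 6.5 = 2.08 pp.
The labor force: 0.68 × 0.9 = 0.612 pp.
TFP growth = 3.1 − 2.692 = 0.408%.

0.41%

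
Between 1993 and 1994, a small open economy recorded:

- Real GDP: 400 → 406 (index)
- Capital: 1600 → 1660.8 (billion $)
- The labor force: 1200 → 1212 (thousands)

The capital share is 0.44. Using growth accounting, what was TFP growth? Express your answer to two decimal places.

Real GDP growth = (406 − 400) / 400 = 1.5%.
Capital growth = (1660.8 − 1600) / 1600 = 3.8%.
The labor force growth = (1212 − 1200) / 1200 = 1%.
Labor's share = 1 − 0.44 = 0.56.
Capital: 0.44 × 3.8 = 1.672 pp.
The labor force: 0.56 × 1 = 0.56 pp.
TFP growth = 1.5 − 2.232 = -0.732%.

-0.73%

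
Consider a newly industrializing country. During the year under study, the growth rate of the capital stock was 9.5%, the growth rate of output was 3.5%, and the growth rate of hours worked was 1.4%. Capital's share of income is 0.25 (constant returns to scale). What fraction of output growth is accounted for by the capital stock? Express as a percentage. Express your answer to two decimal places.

The capital stock accounted for 67.86% of growth.

The capital stock contributed 0.25 × 9.5 = 2.375 pp.
Share of growth = 2.375 / 3.5 × 100 = 67.8571%.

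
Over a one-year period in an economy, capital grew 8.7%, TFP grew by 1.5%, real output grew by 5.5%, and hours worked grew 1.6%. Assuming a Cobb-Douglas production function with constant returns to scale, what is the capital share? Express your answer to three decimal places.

0.338

gY = gA + α·gK + (1−α)·gL, so gY − gA − gL = α(gK − gL).
5.5 − 1.5 − 1.6 = α × (8.7 − 1.6).
2.4 = 7.1 α, so α = 0.33803.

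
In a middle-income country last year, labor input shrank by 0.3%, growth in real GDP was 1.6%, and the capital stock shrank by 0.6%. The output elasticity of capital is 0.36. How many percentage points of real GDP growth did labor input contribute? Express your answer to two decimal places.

-0.19 pp

Labor's share = 1 − 0.36 = 0.64.
Contribution = share × growth = 0.64 × (-0.3) = -0.192 pp.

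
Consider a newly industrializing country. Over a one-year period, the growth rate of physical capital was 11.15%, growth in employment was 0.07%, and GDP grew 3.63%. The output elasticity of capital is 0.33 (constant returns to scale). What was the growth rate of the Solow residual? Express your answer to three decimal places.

Labor's share = 1 − 0.33 = 0.67.
Physical capital: 0.33 × 11.15 = 3.6795 pp.
Employment: 0.67 × 0.07 = 0.0469 pp.
TFP growth = 3.63 − 3.7264 = -0.0964%.

-0.096%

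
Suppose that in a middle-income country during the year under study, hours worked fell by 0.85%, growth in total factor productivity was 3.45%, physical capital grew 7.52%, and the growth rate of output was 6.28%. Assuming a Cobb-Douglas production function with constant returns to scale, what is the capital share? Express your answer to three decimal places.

α = 0.440

gY = gA + α·gK + (1−α)·gL, so gY − gA − gL = α(gK − gL).
6.28 − 3.45 + 0.85 = α × (7.52 − (-0.85)).
3.68 = 8.37 α, so α = 0.43967.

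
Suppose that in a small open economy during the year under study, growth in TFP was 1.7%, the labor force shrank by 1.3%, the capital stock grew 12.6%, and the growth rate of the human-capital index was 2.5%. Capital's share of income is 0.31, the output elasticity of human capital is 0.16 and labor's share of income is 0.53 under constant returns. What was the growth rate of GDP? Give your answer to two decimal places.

GDP grew 5.32%.

Labor's share = 1 − 0.31 − 0.16 = 0.53.
The capital stock: 0.31 × 12.6 = 3.906 pp.
The human-capital index: 0.16 × 2.5 = 0.4 pp.
The labor force: 0.53 × (-1.3) = -0.689 pp.
Output growth = 1.7 + 3.617 = 5.317%.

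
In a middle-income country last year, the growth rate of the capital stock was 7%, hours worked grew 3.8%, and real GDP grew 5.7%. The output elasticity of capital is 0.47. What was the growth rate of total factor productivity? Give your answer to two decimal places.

Labor's share = 1 − 0.47 = 0.53.
The capital stock: 0.47 × 7 = 3.29 pp.
Hours worked: 0.53 × 3.8 = 2.014 pp.
TFP growth = 5.7 − 5.304 = 0.396%.

0.40%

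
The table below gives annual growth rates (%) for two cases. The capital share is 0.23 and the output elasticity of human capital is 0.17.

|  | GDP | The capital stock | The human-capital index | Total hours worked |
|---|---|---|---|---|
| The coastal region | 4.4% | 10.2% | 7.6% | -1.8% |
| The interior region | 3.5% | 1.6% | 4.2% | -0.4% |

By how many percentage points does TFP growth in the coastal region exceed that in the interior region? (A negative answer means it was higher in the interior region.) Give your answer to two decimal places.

-0.82 percentage points

Labor's share = 1 − 0.23 − 0.17 = 0.6.
The coastal region: TFP = 4.4 − 2.346 − 1.292 + 1.08 = 1.842%.
The interior region: TFP = 3.5 − 0.368 − 0.714 + 0.24 = 2.658%.
Difference = 1.842 − (2.658) = -0.816 pp.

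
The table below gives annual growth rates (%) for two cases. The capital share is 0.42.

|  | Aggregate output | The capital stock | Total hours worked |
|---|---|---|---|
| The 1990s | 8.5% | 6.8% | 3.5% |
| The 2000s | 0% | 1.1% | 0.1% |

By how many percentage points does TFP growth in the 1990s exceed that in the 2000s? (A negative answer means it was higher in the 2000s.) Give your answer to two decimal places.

4.13 percentage points

Labor's share = 1 − 0.42 = 0.58.
The 1990s: TFP = 8.5 − 2.856 − 2.03 = 3.614%.
The 2000s: TFP = 0 − 0.462 − 0.058 = -0.52%.
Difference = 3.614 − (-0.52) = 4.134 pp.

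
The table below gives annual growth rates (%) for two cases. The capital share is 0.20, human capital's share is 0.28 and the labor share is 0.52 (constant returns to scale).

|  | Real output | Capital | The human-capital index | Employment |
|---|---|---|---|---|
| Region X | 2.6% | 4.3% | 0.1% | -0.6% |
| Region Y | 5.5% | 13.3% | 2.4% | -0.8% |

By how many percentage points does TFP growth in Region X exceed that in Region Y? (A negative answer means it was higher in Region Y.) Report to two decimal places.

-0.56 percentage points

Labor's share = 1 − 0.2 − 0.28 = 0.52.
Region X: TFP = 2.6 − 0.86 − 0.028 + 0.312 = 2.024%.
Region Y: TFP = 5.5 − 2.66 − 0.672 + 0.416 = 2.584%.
Difference = 2.024 − (2.584) = -0.56 pp.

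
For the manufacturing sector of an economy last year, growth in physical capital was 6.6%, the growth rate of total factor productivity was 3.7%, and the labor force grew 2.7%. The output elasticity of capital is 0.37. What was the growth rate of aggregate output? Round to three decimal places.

Labor's share = 1 − 0.37 = 0.63.
Physical capital: 0.37 × 6.6 = 2.442 pp.
The labor force: 0.63 × 2.7 = 1.701 pp.
Output growth = 3.7 + 4.143 = 7.843%.

7.843%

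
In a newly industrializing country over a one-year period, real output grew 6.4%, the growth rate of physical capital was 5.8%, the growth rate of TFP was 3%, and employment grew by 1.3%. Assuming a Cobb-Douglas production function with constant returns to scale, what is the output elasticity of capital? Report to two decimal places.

The output elasticity of capital is 0.47.

gY = gA + α·gK + (1−α)·gL, so gY − gA − gL = α(gK − gL).
6.4 − 3 − 1.3 = α × (5.8 − 1.3).
2.1 = 4.5 α, so α = 0.4667.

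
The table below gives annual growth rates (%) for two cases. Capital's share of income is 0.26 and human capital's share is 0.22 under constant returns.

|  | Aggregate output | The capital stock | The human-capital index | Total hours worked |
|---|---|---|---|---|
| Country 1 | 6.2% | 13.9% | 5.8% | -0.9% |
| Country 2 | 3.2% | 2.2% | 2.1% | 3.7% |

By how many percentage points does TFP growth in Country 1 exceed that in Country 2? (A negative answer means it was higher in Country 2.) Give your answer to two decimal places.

Labor's share = 1 − 0.26 − 0.22 = 0.52.
Country 1: TFP = 6.2 − 3.614 − 1.276 + 0.468 = 1.778%.
Country 2: TFP = 3.2 − 0.572 − 0.462 − 1.924 = 0.242%.
Difference = 1.778 − (0.242) = 1.536 pp.

1.54 percentage points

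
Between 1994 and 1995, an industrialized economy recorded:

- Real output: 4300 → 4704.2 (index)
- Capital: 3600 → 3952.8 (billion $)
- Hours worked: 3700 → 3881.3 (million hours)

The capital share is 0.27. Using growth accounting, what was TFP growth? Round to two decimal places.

Real output growth = (4704.2 − 4300) / 4300 = 9.4%.
Capital growth = (3952.8 − 3600) / 3600 = 9.8%.
Hours worked growth = (3881.3 − 3700) / 3700 = 4.9%.
Labor's share = 1 − 0.27 = 0.73.
Capital: 0.27 × 9.8 = 2.646 pp.
Hours worked: 0.73 × 4.9 = 3.577 pp.
TFP growth = 9.4 − 6.223 = 3.177%.

TFP grew 3.18%.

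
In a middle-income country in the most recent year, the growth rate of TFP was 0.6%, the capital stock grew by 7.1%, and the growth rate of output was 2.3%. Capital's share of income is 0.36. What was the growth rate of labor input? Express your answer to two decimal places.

Labor's share = 1 − 0.36 = 0.64.
gY = gA + 0.36×7.1 + 0.64×g.
0.64×g = 2.3 − 0.6 − 2.556 = -0.856.
g = -0.856 / 0.64 = -1.3375%.

-1.34%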